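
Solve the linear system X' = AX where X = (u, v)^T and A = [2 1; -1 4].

Coefficient matrix A = [[2, 1], [-1, 4]].
Characteristic polynomial det(A - λI) = λ^2 - 6λ + 9 = 0.
Single eigenvalue λ = 3 with algebraic multiplicity 2.
Eigenvector v = (-1,-1); generalized eigenvector w with (A-λI)w=v is (2,1).
General solution: e^(3t)[K_1·v + K_2·(t·v + w)].

u(t) = -K_1e^(3t) - K_2te^(3t) + 2K_2e^(3t), v(t) = -K_1e^(3t) - K_2te^(3t) + K_2e^(3t)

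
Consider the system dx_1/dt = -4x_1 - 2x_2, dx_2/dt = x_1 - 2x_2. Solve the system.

x_1(t) = -C_1e^(-3t)sin(t) - C_1e^(-3t)cos(t) - C_2e^(-3t)sin(t) + C_2e^(-3t)cos(t), x_2(t) = C_1e^(-3t)cos(t) + C_2e^(-3t)sin(t)

Coefficient matrix A = [[-4, -2], [1, -2]].
Characteristic polynomial det(A - λI) = λ^2 + 6λ + 10 = 0.
Eigenvalues λ = -3 ± i (complex conjugate pair).
For λ=-3+i: an eigenvector is (-1,1) - i(-1,0) = (-1 + i, 1).
A real fundamental pair from Re and Im of e^((-3+i)t)v: X_1 = e^(-3t)(cos(t)·(-1,1) + sin(t)·(-1,0)), X_2 = e^(-3t)(sin(t)·(-1,1) - cos(t)·(-1,0)).
General solution: C_1X_1 + C_2X_2.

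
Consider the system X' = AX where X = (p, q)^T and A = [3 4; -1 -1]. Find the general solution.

p(t) = 2c_1e^(t) + 2c_2te^(t) - c_2e^(t), q(t) = -c_1e^(t) - c_2te^(t) + c_2e^(t)

Coefficient matrix A = [[3, 4], [-1, -1]].
Characteristic polynomial det(A - λI) = λ^2 - 2λ + 1 = 0.
Single eigenvalue λ = 1 with algebraic multiplicity 2.
Eigenvector v = (2,-1); generalized eigenvector w with (A-λI)w=v is (-1,1).
General solution: e^(t)[c_1·v + c_2·(t·v + w)].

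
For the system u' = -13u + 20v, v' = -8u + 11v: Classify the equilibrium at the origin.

A = [[-13,20],[-8,11]]; det(A-λI) = λ^2 + 2λ + 17.
λ = -1 ± 4i: negative real part.

stable spiral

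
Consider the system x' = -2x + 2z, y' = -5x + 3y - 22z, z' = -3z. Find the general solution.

Coefficient matrix A = [[-2, 0, 2], [-5, 3, -22], [0, 0, -3]].
det(A - λI) = 0 gives eigenvalues λ = 3, -3, -2.
For λ=3: eigenvector (0,-1,0).
For λ=-3: eigenvector (-2,2,1).
For λ=-2: eigenvector (1,1,0).
General solution: K_1e^(3t)(0,-1,0) + K_2e^(-3t)(-2,2,1) + K_3e^(-2t)(1,1,0).

x(t) = -2K_2e^(-3t) + K_3e^(-2t), y(t) = -K_1e^(3t) + 2K_2e^(-3t) + K_3e^(-2t), z(t) = K_2e^(-3t)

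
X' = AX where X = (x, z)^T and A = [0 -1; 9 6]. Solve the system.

Coefficient matrix A = [[0, -1], [9, 6]].
Characteristic polynomial det(A - λI) = λ^2 - 6λ + 9 = 0.
Single eigenvalue λ = 3 with algebraic multiplicity 2.
Eigenvector v = (1,-3); generalized eigenvector w with (A-λI)w=v is (-1,2).
General solution: e^(3t)[K_1·v + K_2·(t·v + w)].

x(t) = K_1e^(3t) + K_2te^(3t) - K_2e^(3t), z(t) = -3K_1e^(3t) - 3K_2te^(3t) + 2K_2e^(3t)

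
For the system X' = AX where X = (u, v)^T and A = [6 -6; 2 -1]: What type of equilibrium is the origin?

unstable node

A = [[6,-6],[2,-1]]; det(A-λI) = λ^2 - 5λ + 6.
λ = 2, 3: both positive.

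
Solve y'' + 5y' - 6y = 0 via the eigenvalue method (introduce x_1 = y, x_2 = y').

Let x_1 = y, x_2 = y'. Then x_1' = x_2 and x_2' = 6x_1 - 5x_2.
A = [[0,1],[6,-5]]; det(A-λI) = λ^2 + 5λ - 6.
Eigenvalues λ = -6, 1 with eigenvectors (1,-6), (1,1).

y(t) = C_1e^(-6t) + C_2e^(t)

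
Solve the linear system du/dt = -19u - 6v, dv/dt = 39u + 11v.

Coefficient matrix A = [[-19, -6], [39, 11]].
Characteristic polynomial det(A - λI) = λ^2 + 8λ + 25 = 0.
Eigenvalues λ = -4 ± 3i (complex conjugate pair).
For λ=-4+3i: an eigenvector is (-1,3) - i(-1,2) = (-1 + i, 3 - 2i).
A real fundamental pair from Re and Im of e^((-4+3i)t)v: X_1 = e^(-4t)(cos(3t)·(-1,3) + sin(3t)·(-1,2)), X_2 = e^(-4t)(sin(3t)·(-1,3) - cos(3t)·(-1,2)).
General solution: K_1X_1 + K_2X_2.

u(t) = -K_1e^(-4t)sin(3t) - K_1e^(-4t)cos(3t) - K_2e^(-4t)sin(3t) + K_2e^(-4t)cos(3t), v(t) = 2K_1e^(-4t)sin(3t) + 3K_1e^(-4t)cos(3t) + 3K_2e^(-4t)sin(3t) - 2K_2e^(-4t)cos(3t)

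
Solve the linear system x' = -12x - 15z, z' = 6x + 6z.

Coefficient matrix A = [[-12, -15], [6, 6]].
Characteristic polynomial det(A - λI) = λ^2 + 6λ + 18 = 0.
Eigenvalues λ = -3 ± 3i (complex conjugate pair).
For λ=-3+3i: an eigenvector is (1,-1) - i(2,-1) = (1 - 2i, -1 + i).
A real fundamental pair from Re and Im of e^((-3+3i)t)v: X_1 = e^(-3t)(cos(3t)·(1,-1) + sin(3t)·(2,-1)), X_2 = e^(-3t)(sin(3t)·(1,-1) - cos(3t)·(2,-1)).
General solution: K_1X_1 + K_2X_2.

x(t) = 2K_1e^(-3t)sin(3t) + K_1e^(-3t)cos(3t) + K_2e^(-3t)sin(3t) - 2K_2e^(-3t)cos(3t), z(t) = -K_1e^(-3t)sin(3t) - K_1e^(-3t)cos(3t) - K_2e^(-3t)sin(3t) + K_2e^(-3t)cos(3t)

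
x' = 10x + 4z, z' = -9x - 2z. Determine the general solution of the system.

x(t) = 2c_1e^(4t) + 2c_2te^(4t) + c_2e^(4t), z(t) = -3c_1e^(4t) - 3c_2te^(4t) - c_2e^(4t)

Coefficient matrix A = [[10, 4], [-9, -2]].
Characteristic polynomial det(A - λI) = λ^2 - 8λ + 16 = 0.
Single eigenvalue λ = 4 with algebraic multiplicity 2.
Eigenvector v = (2,-3); generalized eigenvector w with (A-λI)w=v is (1,-1).
General solution: e^(4t)[c_1·v + c_2·(t·v + w)].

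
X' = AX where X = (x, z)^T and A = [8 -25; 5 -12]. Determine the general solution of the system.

Coefficient matrix A = [[8, -25], [5, -12]].
Characteristic polynomial det(A - λI) = λ^2 + 4λ + 29 = 0.
Eigenvalues λ = -2 ± 5i (complex conjugate pair).
For λ=-2+5i: an eigenvector is (-1,0) - i(-2,-1) = (-1 + 2i, 0 + i).
A real fundamental pair from Re and Im of e^((-2+5i)t)v: X_1 = e^(-2t)(cos(5t)·(-1,0) + sin(5t)·(-2,-1)), X_2 = e^(-2t)(sin(5t)·(-1,0) - cos(5t)·(-2,-1)).
General solution: K_1X_1 + K_2X_2.

x(t) = -2K_1e^(-2t)sin(5t) - K_1e^(-2t)cos(5t) - K_2e^(-2t)sin(5t) + 2K_2e^(-2t)cos(5t), z(t) = -K_1e^(-2t)sin(5t) + K_2e^(-2t)cos(5t)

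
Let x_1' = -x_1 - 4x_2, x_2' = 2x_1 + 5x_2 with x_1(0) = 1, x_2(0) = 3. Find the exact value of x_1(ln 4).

A = [[-1,-4],[2,5]]; eigenvalues λ = 1, 3.
Eigenvectors: (2,-1) for λ=1, (-1,1) for λ=3.
From the initial condition, c_1 = 4, c_2 = 7.
x_1(ln 4) = (4)(4^1)(2) + (7)(4^3)(-1) = -416.

-416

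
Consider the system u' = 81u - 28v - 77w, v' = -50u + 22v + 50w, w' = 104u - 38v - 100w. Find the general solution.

Coefficient matrix A = [[81, -28, -77], [-50, 22, 50], [104, -38, -100]].
det(A - λI) = 0 gives eigenvalues λ = 4, 2, -3.
For λ=4: eigenvector (1,0,1).
For λ=2: eigenvector (-7,5,-9).
For λ=-3: eigenvector (3,-2,4).
General solution: c_1e^(4t)(1,0,1) + c_2e^(2t)(-7,5,-9) + c_3e^(-3t)(3,-2,4).

u(t) = c_1e^(4t) - 7c_2e^(2t) + 3c_3e^(-3t), v(t) = 5c_2e^(2t) - 2c_3e^(-3t), w(t) = c_1e^(4t) - 9c_2e^(2t) + 4c_3e^(-3t)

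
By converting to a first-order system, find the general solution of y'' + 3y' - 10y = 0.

Let x_1 = y, x_2 = y'. Then x_1' = x_2 and x_2' = 10x_1 - 3x_2.
A = [[0,1],[10,-3]]; det(A-λI) = λ^2 + 3λ - 10.
Eigenvalues λ = -5, 2 with eigenvectors (1,-5), (1,2).

y(t) = K_1e^(-5t) + K_2e^(2t)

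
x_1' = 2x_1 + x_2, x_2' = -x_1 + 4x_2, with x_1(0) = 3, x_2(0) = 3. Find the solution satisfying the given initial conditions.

x_1(t) = 3e^(3t), x_2(t) = 3e^(3t)

Coefficient matrix A = [[2, 1], [-1, 4]].
Characteristic polynomial det(A - λI) = λ^2 - 6λ + 9 = 0.
Single eigenvalue λ = 3 with algebraic multiplicity 2.
Eigenvector v = (1,1); generalized eigenvector w with (A-λI)w=v is (-2,-1).
General solution: e^(3t)[C_1·v + C_2·(t·v + w)].
Applying x_1(0)=3, x_2(0)=3 gives C_1=3, C_2=0.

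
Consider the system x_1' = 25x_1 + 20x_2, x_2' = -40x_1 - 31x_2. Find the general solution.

Coefficient matrix A = [[25, 20], [-40, -31]].
Characteristic polynomial det(A - λI) = λ^2 + 6λ + 25 = 0.
Eigenvalues λ = -3 ± 4i (complex conjugate pair).
For λ=-3+4i: an eigenvector is (1,-1) - i(2,-3) = (1 - 2i, -1 + 3i).
A real fundamental pair from Re and Im of e^((-3+4i)t)v: X_1 = e^(-3t)(cos(4t)·(1,-1) + sin(4t)·(2,-3)), X_2 = e^(-3t)(sin(4t)·(1,-1) - cos(4t)·(2,-3)).
General solution: K_1X_1 + K_2X_2.

x_1(t) = 2K_1e^(-3t)sin(4t) + K_1e^(-3t)cos(4t) + K_2e^(-3t)sin(4t) - 2K_2e^(-3t)cos(4t), x_2(t) = -3K_1e^(-3t)sin(4t) - K_1e^(-3t)cos(4t) - K_2e^(-3t)sin(4t) + 3K_2e^(-3t)cos(4t)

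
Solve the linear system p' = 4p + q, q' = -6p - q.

p(t) = -c_1e^(2t) - c_2e^(t), q(t) = 2c_1e^(2t) + 3c_2e^(t)

Coefficient matrix A = [[4, 1], [-6, -1]].
Characteristic polynomial det(A - λI) = λ^2 - 3λ + 2 = 0.
Eigenvalues λ = 2, 1.
For λ=2: (A-λI) row 1 is [2, 1], so an eigenvector is (-1, 2).
For λ=1: (A-λI) row 1 is [3, 1], so an eigenvector is (-1, 3).
General solution: c_1e^(2t)(-1,2) + c_2e^(t)(-1,3).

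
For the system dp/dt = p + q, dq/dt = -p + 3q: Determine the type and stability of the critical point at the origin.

A = [[1,1],[-1,3]]; det(A-λI) = λ^2 - 4λ + 4.
repeated λ = 2 with a single eigenvector.

unstable improper node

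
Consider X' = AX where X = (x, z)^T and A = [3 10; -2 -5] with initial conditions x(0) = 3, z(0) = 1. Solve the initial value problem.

Coefficient matrix A = [[3, 10], [-2, -5]].
Characteristic polynomial det(A - λI) = λ^2 + 2λ + 5 = 0.
Eigenvalues λ = -1 ± 2i (complex conjugate pair).
For λ=-1+2i: an eigenvector is (-1,0) - i(-2,1) = (-1 + 2i, 0 - i).
A real fundamental pair from Re and Im of e^((-1+2i)t)v: X_1 = e^(-t)(cos(2t)·(-1,0) + sin(2t)·(-2,1)), X_2 = e^(-t)(sin(2t)·(-1,0) - cos(2t)·(-2,1)).
General solution: K_1X_1 + K_2X_2.
Applying x(0)=3, z(0)=1 gives K_1=-5, K_2=-1.

x(t) = 11e^(-t)sin(2t) + 3e^(-t)cos(2t), z(t) = -5e^(-t)sin(2t) + e^(-t)cos(2t)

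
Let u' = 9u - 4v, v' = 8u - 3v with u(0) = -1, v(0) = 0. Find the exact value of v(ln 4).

-2040

A = [[9,-4],[8,-3]]; eigenvalues λ = 1, 5.
Eigenvectors: (-1,-2) for λ=1, (1,1) for λ=5.
From the initial condition, c_1 = -1, c_2 = -2.
v(ln 4) = (-1)(4^1)(-2) + (-2)(4^5)(1) = -2040.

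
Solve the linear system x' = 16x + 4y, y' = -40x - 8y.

Coefficient matrix A = [[16, 4], [-40, -8]].
Characteristic polynomial det(A - λI) = λ^2 - 8λ + 32 = 0.
Eigenvalues λ = 4 ± 4i (complex conjugate pair).
For λ=4+4i: an eigenvector is (-1,3) - i(0,1) = (-1, 3 - i).
A real fundamental pair from Re and Im of e^((4+4i)t)v: X_1 = e^(4t)(cos(4t)·(-1,3) + sin(4t)·(0,1)), X_2 = e^(4t)(sin(4t)·(-1,3) - cos(4t)·(0,1)).
General solution: C_1X_1 + C_2X_2.

x(t) = -C_1e^(4t)cos(4t) - C_2e^(4t)sin(4t), y(t) = C_1e^(4t)sin(4t) + 3C_1e^(4t)cos(4t) + 3C_2e^(4t)sin(4t) - C_2e^(4t)cos(4t)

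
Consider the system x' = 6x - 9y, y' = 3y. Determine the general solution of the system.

x(t) = -C_1e^(6t) - 3C_2e^(3t), y(t) = -C_2e^(3t)

Coefficient matrix A = [[6, -9], [0, 3]].
Characteristic polynomial det(A - λI) = λ^2 - 9λ + 18 = 0.
Eigenvalues λ = 6, 3.
For λ=6: (A-λI) row 1 is [0, -9], so an eigenvector is (-1, 0).
For λ=3: (A-λI) row 1 is [3, -9], so an eigenvector is (-3, -1).
General solution: C_1e^(6t)(-1,0) + C_2e^(3t)(-3,-1).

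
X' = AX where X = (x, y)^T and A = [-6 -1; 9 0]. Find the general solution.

Coefficient matrix A = [[-6, -1], [9, 0]].
Characteristic polynomial det(A - λI) = λ^2 + 6λ + 9 = 0.
Single eigenvalue λ = -3 with algebraic multiplicity 2.
Eigenvector v = (-1,3); generalized eigenvector w with (A-λI)w=v is (1,-2).
General solution: e^(-3t)[K_1·v + K_2·(t·v + w)].

x(t) = -K_1e^(-3t) - K_2te^(-3t) + K_2e^(-3t), y(t) = 3K_1e^(-3t) + 3K_2te^(-3t) - 2K_2e^(-3t)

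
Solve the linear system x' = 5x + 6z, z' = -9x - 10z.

Coefficient matrix A = [[5, 6], [-9, -10]].
Characteristic polynomial det(A - λI) = λ^2 + 5λ + 4 = 0.
Eigenvalues λ = -1, -4.
For λ=-1: (A-λI) row 1 is [6, 6], so an eigenvector is (1, -1).
For λ=-4: (A-λI) row 1 is [9, 6], so an eigenvector is (-2, 3).
General solution: C_1e^(-t)(1,-1) + C_2e^(-4t)(-2,3).

x(t) = C_1e^(-t) - 2C_2e^(-4t), z(t) = -C_1e^(-t) + 3C_2e^(-4t)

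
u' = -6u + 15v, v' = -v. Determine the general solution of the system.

u(t) = 3K_1e^(-t) + K_2e^(-6t), v(t) = K_1e^(-t)

Coefficient matrix A = [[-6, 15], [0, -1]].
Characteristic polynomial det(A - λI) = λ^2 + 7λ + 6 = 0.
Eigenvalues λ = -1, -6.
For λ=-1: (A-λI) row 1 is [-5, 15], so an eigenvector is (3, 1).
For λ=-6: (A-λI) row 1 is [0, 15], so an eigenvector is (1, 0).
General solution: K_1e^(-t)(3,1) + K_2e^(-6t)(1,0).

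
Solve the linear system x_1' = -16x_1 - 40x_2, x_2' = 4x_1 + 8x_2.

Coefficient matrix A = [[-16, -40], [4, 8]].
Characteristic polynomial det(A - λI) = λ^2 + 8λ + 32 = 0.
Eigenvalues λ = -4 ± 4i (complex conjugate pair).
For λ=-4+4i: an eigenvector is (-1,0) - i(3,-1) = (-1 - 3i, 0 + i).
A real fundamental pair from Re and Im of e^((-4+4i)t)v: X_1 = e^(-4t)(cos(4t)·(-1,0) + sin(4t)·(3,-1)), X_2 = e^(-4t)(sin(4t)·(-1,0) - cos(4t)·(3,-1)).
General solution: c_1X_1 + c_2X_2.

x_1(t) = 3c_1e^(-4t)sin(4t) - c_1e^(-4t)cos(4t) - c_2e^(-4t)sin(4t) - 3c_2e^(-4t)cos(4t), x_2(t) = -c_1e^(-4t)sin(4t) + c_2e^(-4t)cos(4t)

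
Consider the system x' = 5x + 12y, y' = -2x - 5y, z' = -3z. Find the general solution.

x(t) = -2c_2e^(-t) + 3c_3e^(t), y(t) = c_2e^(-t) - c_3e^(t), z(t) = c_1e^(-3t)

Coefficient matrix A = [[5, 12, 0], [-2, -5, 0], [0, 0, -3]].
det(A - λI) = 0 gives eigenvalues λ = -3, -1, 1.
For λ=-3: eigenvector (0,0,1).
For λ=-1: eigenvector (-2,1,0).
For λ=1: eigenvector (3,-1,0).
General solution: c_1e^(-3t)(0,0,1) + c_2e^(-t)(-2,1,0) + c_3e^(t)(3,-1,0).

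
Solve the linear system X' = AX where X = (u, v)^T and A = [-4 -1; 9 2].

u(t) = K_1e^(-t) + K_2te^(-t), v(t) = -3K_1e^(-t) - 3K_2te^(-t) - K_2e^(-t)

Coefficient matrix A = [[-4, -1], [9, 2]].
Characteristic polynomial det(A - λI) = λ^2 + 2λ + 1 = 0.
Single eigenvalue λ = -1 with algebraic multiplicity 2.
Eigenvector v = (1,-3); generalized eigenvector w with (A-λI)w=v is (0,-1).
General solution: e^(-t)[K_1·v + K_2·(t·v + w)].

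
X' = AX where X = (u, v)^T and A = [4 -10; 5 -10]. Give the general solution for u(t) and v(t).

u(t) = -3C_1e^(-3t)sin(t) + C_1e^(-3t)cos(t) + C_2e^(-3t)sin(t) + 3C_2e^(-3t)cos(t), v(t) = -2C_1e^(-3t)sin(t) + C_1e^(-3t)cos(t) + C_2e^(-3t)sin(t) + 2C_2e^(-3t)cos(t)

Coefficient matrix A = [[4, -10], [5, -10]].
Characteristic polynomial det(A - λI) = λ^2 + 6λ + 10 = 0.
Eigenvalues λ = -3 ± i (complex conjugate pair).
For λ=-3+i: an eigenvector is (1,1) - i(-3,-2) = (1 + 3i, 1 + 2i).
A real fundamental pair from Re and Im of e^((-3+i)t)v: X_1 = e^(-3t)(cos(t)·(1,1) + sin(t)·(-3,-2)), X_2 = e^(-3t)(sin(t)·(1,1) - cos(t)·(-3,-2)).
General solution: C_1X_1 + C_2X_2.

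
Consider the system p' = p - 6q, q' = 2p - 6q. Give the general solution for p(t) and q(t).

p(t) = -2c_1e^(-2t) - 3c_2e^(-3t), q(t) = -c_1e^(-2t) - 2c_2e^(-3t)

Coefficient matrix A = [[1, -6], [2, -6]].
Characteristic polynomial det(A - λI) = λ^2 + 5λ + 6 = 0.
Eigenvalues λ = -2, -3.
For λ=-2: (A-λI) row 1 is [3, -6], so an eigenvector is (-2, -1).
For λ=-3: (A-λI) row 1 is [4, -6], so an eigenvector is (-3, -2).
General solution: c_1e^(-2t)(-2,-1) + c_2e^(-3t)(-3,-2).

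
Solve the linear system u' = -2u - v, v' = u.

u(t) = C_1e^(-t) + C_2te^(-t) - 3C_2e^(-t), v(t) = -C_1e^(-t) - C_2te^(-t) + 2C_2e^(-t)

Coefficient matrix A = [[-2, -1], [1, 0]].
Characteristic polynomial det(A - λI) = λ^2 + 2λ + 1 = 0.
Single eigenvalue λ = -1 with algebraic multiplicity 2.
Eigenvector v = (1,-1); generalized eigenvector w with (A-λI)w=v is (-3,2).
General solution: e^(-t)[C_1·v + C_2·(t·v + w)].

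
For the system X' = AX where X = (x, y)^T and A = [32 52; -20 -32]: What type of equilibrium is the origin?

center

A = [[32,52],[-20,-32]]; det(A-λI) = λ^2 + 16.
λ = 0 ± 4i: zero real part.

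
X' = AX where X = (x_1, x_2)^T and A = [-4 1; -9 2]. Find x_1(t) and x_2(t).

x_1(t) = C_1e^(-t) + C_2te^(-t), x_2(t) = 3C_1e^(-t) + 3C_2te^(-t) + C_2e^(-t)

Coefficient matrix A = [[-4, 1], [-9, 2]].
Characteristic polynomial det(A - λI) = λ^2 + 2λ + 1 = 0.
Single eigenvalue λ = -1 with algebraic multiplicity 2.
Eigenvector v = (1,3); generalized eigenvector w with (A-λI)w=v is (0,1).
General solution: e^(-t)[C_1·v + C_2·(t·v + w)].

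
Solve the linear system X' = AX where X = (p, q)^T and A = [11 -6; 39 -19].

Coefficient matrix A = [[11, -6], [39, -19]].
Characteristic polynomial det(A - λI) = λ^2 + 8λ + 25 = 0.
Eigenvalues λ = -4 ± 3i (complex conjugate pair).
For λ=-4+3i: an eigenvector is (-1,-2) - i(-1,-3) = (-1 + i, -2 + 3i).
A real fundamental pair from Re and Im of e^((-4+3i)t)v: X_1 = e^(-4t)(cos(3t)·(-1,-2) + sin(3t)·(-1,-3)), X_2 = e^(-4t)(sin(3t)·(-1,-2) - cos(3t)·(-1,-3)).
General solution: K_1X_1 + K_2X_2.

p(t) = -K_1e^(-4t)sin(3t) - K_1e^(-4t)cos(3t) - K_2e^(-4t)sin(3t) + K_2e^(-4t)cos(3t), q(t) = -3K_1e^(-4t)sin(3t) - 2K_1e^(-4t)cos(3t) - 2K_2e^(-4t)sin(3t) + 3K_2e^(-4t)cos(3t)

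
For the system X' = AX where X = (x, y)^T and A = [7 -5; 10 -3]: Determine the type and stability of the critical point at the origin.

A = [[7,-5],[10,-3]]; det(A-λI) = λ^2 - 4λ + 29.
λ = 2 ± 5i: positive real part.

unstable spiral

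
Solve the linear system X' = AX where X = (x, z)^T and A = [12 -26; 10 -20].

Coefficient matrix A = [[12, -26], [10, -20]].
Characteristic polynomial det(A - λI) = λ^2 + 8λ + 20 = 0.
Eigenvalues λ = -4 ± 2i (complex conjugate pair).
For λ=-4+2i: an eigenvector is (2,1) - i(3,2) = (2 - 3i, 1 - 2i).
A real fundamental pair from Re and Im of e^((-4+2i)t)v: X_1 = e^(-4t)(cos(2t)·(2,1) + sin(2t)·(3,2)), X_2 = e^(-4t)(sin(2t)·(2,1) - cos(2t)·(3,2)).
General solution: c_1X_1 + c_2X_2.

x(t) = 3c_1e^(-4t)sin(2t) + 2c_1e^(-4t)cos(2t) + 2c_2e^(-4t)sin(2t) - 3c_2e^(-4t)cos(2t), z(t) = 2c_1e^(-4t)sin(2t) + c_1e^(-4t)cos(2t) + c_2e^(-4t)sin(2t) - 2c_2e^(-4t)cos(2t)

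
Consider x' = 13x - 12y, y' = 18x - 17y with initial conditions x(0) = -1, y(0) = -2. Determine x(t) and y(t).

Coefficient matrix A = [[13, -12], [18, -17]].
Characteristic polynomial det(A - λI) = λ^2 + 4λ - 5 = 0.
Eigenvalues λ = 1, -5.
For λ=1: (A-λI) row 1 is [12, -12], so an eigenvector is (-1, -1).
For λ=-5: (A-λI) row 1 is [18, -12], so an eigenvector is (2, 3).
General solution: K_1e^(t)(-1,-1) + K_2e^(-5t)(2,3).
Applying x(0)=-1, y(0)=-2 gives K_1=-1, K_2=-1.

x(t) = e^(t) - 2e^(-5t), y(t) = e^(t) - 3e^(-5t)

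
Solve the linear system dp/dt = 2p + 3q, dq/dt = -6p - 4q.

p(t) = -C_1e^(-t)sin(3t) + C_2e^(-t)cos(3t), q(t) = C_1e^(-t)sin(3t) - C_1e^(-t)cos(3t) - C_2e^(-t)sin(3t) - C_2e^(-t)cos(3t)

Coefficient matrix A = [[2, 3], [-6, -4]].
Characteristic polynomial det(A - λI) = λ^2 + 2λ + 10 = 0.
Eigenvalues λ = -1 ± 3i (complex conjugate pair).
For λ=-1+3i: an eigenvector is (0,-1) - i(-1,1) = (0 + i, -1 - i).
A real fundamental pair from Re and Im of e^((-1+3i)t)v: X_1 = e^(-t)(cos(3t)·(0,-1) + sin(3t)·(-1,1)), X_2 = e^(-t)(sin(3t)·(0,-1) - cos(3t)·(-1,1)).
General solution: C_1X_1 + C_2X_2.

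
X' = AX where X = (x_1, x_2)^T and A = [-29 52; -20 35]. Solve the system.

Coefficient matrix A = [[-29, 52], [-20, 35]].
Characteristic polynomial det(A - λI) = λ^2 - 6λ + 25 = 0.
Eigenvalues λ = 3 ± 4i (complex conjugate pair).
For λ=3+4i: an eigenvector is (-2,-1) - i(3,2) = (-2 - 3i, -1 - 2i).
A real fundamental pair from Re and Im of e^((3+4i)t)v: X_1 = e^(3t)(cos(4t)·(-2,-1) + sin(4t)·(3,2)), X_2 = e^(3t)(sin(4t)·(-2,-1) - cos(4t)·(3,2)).
General solution: C_1X_1 + C_2X_2.

x_1(t) = 3C_1e^(3t)sin(4t) - 2C_1e^(3t)cos(4t) - 2C_2e^(3t)sin(4t) - 3C_2e^(3t)cos(4t), x_2(t) = 2C_1e^(3t)sin(4t) - C_1e^(3t)cos(4t) - C_2e^(3t)sin(4t) - 2C_2e^(3t)cos(4t)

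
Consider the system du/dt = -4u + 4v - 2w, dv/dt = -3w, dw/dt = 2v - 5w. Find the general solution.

u(t) = K_1e^(-4t) + 4K_2e^(-2t) + 2K_3e^(-3t), v(t) = 3K_2e^(-2t) + K_3e^(-3t), w(t) = 2K_2e^(-2t) + K_3e^(-3t)

Coefficient matrix A = [[-4, 4, -2], [0, 0, -3], [0, 2, -5]].
det(A - λI) = 0 gives eigenvalues λ = -4, -2, -3.
For λ=-4: eigenvector (1,0,0).
For λ=-2: eigenvector (4,3,2).
For λ=-3: eigenvector (2,1,1).
General solution: K_1e^(-4t)(1,0,0) + K_2e^(-2t)(4,3,2) + K_3e^(-3t)(2,1,1).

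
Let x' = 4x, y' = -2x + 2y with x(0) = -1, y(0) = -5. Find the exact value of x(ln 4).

A = [[4,0],[-2,2]]; eigenvalues λ = 4, 2.
Eigenvectors: (1,-1) for λ=4, (0,-1) for λ=2.
From the initial condition, c_1 = -1, c_2 = 6.
x(ln 4) = (-1)(4^4)(1) + (6)(4^2)(0) = -256.

-256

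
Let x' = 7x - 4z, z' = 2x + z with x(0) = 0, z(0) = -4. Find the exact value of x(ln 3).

A = [[7,-4],[2,1]]; eigenvalues λ = 5, 3.
Eigenvectors: (-2,-1) for λ=5, (-1,-1) for λ=3.
From the initial condition, c_1 = -4, c_2 = 8.
x(ln 3) = (-4)(3^5)(-2) + (8)(3^3)(-1) = 1728.

1728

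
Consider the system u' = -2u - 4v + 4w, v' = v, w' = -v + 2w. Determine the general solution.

Coefficient matrix A = [[-2, -4, 4], [0, 1, 0], [0, -1, 2]].
det(A - λI) = 0 gives eigenvalues λ = -2, 1, 2.
For λ=-2: eigenvector (1,0,0).
For λ=1: eigenvector (0,1,1).
For λ=2: eigenvector (1,0,1).
General solution: c_1e^(-2t)(1,0,0) + c_2e^(t)(0,1,1) + c_3e^(2t)(1,0,1).

u(t) = c_1e^(-2t) + c_3e^(2t), v(t) = c_2e^(t), w(t) = c_2e^(t) + c_3e^(2t)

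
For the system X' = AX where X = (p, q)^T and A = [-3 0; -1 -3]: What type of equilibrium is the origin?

stable improper node

A = [[-3,0],[-1,-3]]; det(A-λI) = λ^2 + 6λ + 9.
repeated λ = -3 with a single eigenvector.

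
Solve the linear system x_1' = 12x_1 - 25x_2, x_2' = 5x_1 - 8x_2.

Coefficient matrix A = [[12, -25], [5, -8]].
Characteristic polynomial det(A - λI) = λ^2 - 4λ + 29 = 0.
Eigenvalues λ = 2 ± 5i (complex conjugate pair).
For λ=2+5i: an eigenvector is (-1,0) - i(-2,-1) = (-1 + 2i, 0 + i).
A real fundamental pair from Re and Im of e^((2+5i)t)v: X_1 = e^(2t)(cos(5t)·(-1,0) + sin(5t)·(-2,-1)), X_2 = e^(2t)(sin(5t)·(-1,0) - cos(5t)·(-2,-1)).
General solution: c_1X_1 + c_2X_2.

x_1(t) = -2c_1e^(2t)sin(5t) - c_1e^(2t)cos(5t) - c_2e^(2t)sin(5t) + 2c_2e^(2t)cos(5t), x_2(t) = -c_1e^(2t)sin(5t) + c_2e^(2t)cos(5t)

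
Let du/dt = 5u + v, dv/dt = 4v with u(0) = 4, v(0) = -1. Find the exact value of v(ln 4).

A = [[5,1],[0,4]]; eigenvalues λ = 4, 5.
Eigenvectors: (1,-1) for λ=4, (-1,0) for λ=5.
From the initial condition, c_1 = 1, c_2 = -3.
v(ln 4) = (1)(4^4)(-1) + (-3)(4^5)(0) = -256.

-256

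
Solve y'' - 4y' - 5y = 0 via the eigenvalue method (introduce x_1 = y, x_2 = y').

Let x_1 = y, x_2 = y'. Then x_1' = x_2 and x_2' = 5x_1 + 4x_2.
A = [[0,1],[5,4]]; det(A-λI) = λ^2 - 4λ - 5.
Eigenvalues λ = -1, 5 with eigenvectors (1,-1), (1,5).

y(t) = K_1e^(-t) + K_2e^(5t)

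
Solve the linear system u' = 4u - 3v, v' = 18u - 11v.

Coefficient matrix A = [[4, -3], [18, -11]].
Characteristic polynomial det(A - λI) = λ^2 + 7λ + 10 = 0.
Eigenvalues λ = -5, -2.
For λ=-5: (A-λI) row 1 is [9, -3], so an eigenvector is (1, 3).
For λ=-2: (A-λI) row 1 is [6, -3], so an eigenvector is (1, 2).
General solution: C_1e^(-5t)(1,3) + C_2e^(-2t)(1,2).

u(t) = C_1e^(-5t) + C_2e^(-2t), v(t) = 3C_1e^(-5t) + 2C_2e^(-2t)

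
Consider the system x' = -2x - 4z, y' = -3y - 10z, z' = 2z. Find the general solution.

Coefficient matrix A = [[-2, 0, -4], [0, -3, -10], [0, 0, 2]].
det(A - λI) = 0 gives eigenvalues λ = -2, 2, -3.
For λ=-2: eigenvector (1,0,0).
For λ=2: eigenvector (-1,-2,1).
For λ=-3: eigenvector (0,1,0).
General solution: K_1e^(-2t)(1,0,0) + K_2e^(2t)(-1,-2,1) + K_3e^(-3t)(0,1,0).

x(t) = K_1e^(-2t) - K_2e^(2t), y(t) = -2K_2e^(2t) + K_3e^(-3t), z(t) = K_2e^(2t)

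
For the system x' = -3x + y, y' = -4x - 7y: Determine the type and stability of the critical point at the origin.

A = [[-3,1],[-4,-7]]; det(A-λI) = λ^2 + 10λ + 25.
repeated λ = -5 with a single eigenvector.

stable improper node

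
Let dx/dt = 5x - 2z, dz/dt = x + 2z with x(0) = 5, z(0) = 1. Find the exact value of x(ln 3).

567

A = [[5,-2],[1,2]]; eigenvalues λ = 4, 3.
Eigenvectors: (2,1) for λ=4, (1,1) for λ=3.
From the initial condition, c_1 = 4, c_2 = -3.
x(ln 3) = (4)(3^4)(2) + (-3)(3^3)(1) = 567.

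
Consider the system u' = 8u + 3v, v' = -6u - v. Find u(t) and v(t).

Coefficient matrix A = [[8, 3], [-6, -1]].
Characteristic polynomial det(A - λI) = λ^2 - 7λ + 10 = 0.
Eigenvalues λ = 5, 2.
For λ=5: (A-λI) row 1 is [3, 3], so an eigenvector is (1, -1).
For λ=2: (A-λI) row 1 is [6, 3], so an eigenvector is (-1, 2).
General solution: K_1e^(5t)(1,-1) + K_2e^(2t)(-1,2).

u(t) = K_1e^(5t) - K_2e^(2t), v(t) = -K_1e^(5t) + 2K_2e^(2t)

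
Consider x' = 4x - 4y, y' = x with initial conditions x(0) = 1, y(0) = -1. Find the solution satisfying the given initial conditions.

Coefficient matrix A = [[4, -4], [1, 0]].
Characteristic polynomial det(A - λI) = λ^2 - 4λ + 4 = 0.
Single eigenvalue λ = 2 with algebraic multiplicity 2.
Eigenvector v = (2,1); generalized eigenvector w with (A-λI)w=v is (-3,-2).
General solution: e^(2t)[K_1·v + K_2·(t·v + w)].
Applying x(0)=1, y(0)=-1 gives K_1=5, K_2=3.

x(t) = 6te^(2t) + e^(2t), y(t) = 3te^(2t) - e^(2t)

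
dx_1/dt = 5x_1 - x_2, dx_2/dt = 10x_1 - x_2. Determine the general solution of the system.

Coefficient matrix A = [[5, -1], [10, -1]].
Characteristic polynomial det(A - λI) = λ^2 - 4λ + 5 = 0.
Eigenvalues λ = 2 ± i (complex conjugate pair).
For λ=2+i: an eigenvector is (0,1) - i(-1,-3) = (0 + i, 1 + 3i).
A real fundamental pair from Re and Im of e^((2+i)t)v: X_1 = e^(2t)(cos(t)·(0,1) + sin(t)·(-1,-3)), X_2 = e^(2t)(sin(t)·(0,1) - cos(t)·(-1,-3)).
General solution: K_1X_1 + K_2X_2.

x_1(t) = -K_1e^(2t)sin(t) + K_2e^(2t)cos(t), x_2(t) = -3K_1e^(2t)sin(t) + K_1e^(2t)cos(t) + K_2e^(2t)sin(t) + 3K_2e^(2t)cos(t)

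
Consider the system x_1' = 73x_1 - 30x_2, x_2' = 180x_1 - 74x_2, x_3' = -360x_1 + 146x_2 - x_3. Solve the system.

Coefficient matrix A = [[73, -30, 0], [180, -74, 0], [-360, 146, -1]].
det(A - λI) = 0 gives eigenvalues λ = -2, 1, -1.
For λ=-2: eigenvector (2,5,-10).
For λ=1: eigenvector (5,12,-24).
For λ=-1: eigenvector (0,0,1).
General solution: K_1e^(-2t)(2,5,-10) + K_2e^(t)(5,12,-24) + K_3e^(-t)(0,0,1).

x_1(t) = 2K_1e^(-2t) + 5K_2e^(t), x_2(t) = 5K_1e^(-2t) + 12K_2e^(t), x_3(t) = -10K_1e^(-2t) - 24K_2e^(t) + K_3e^(-t)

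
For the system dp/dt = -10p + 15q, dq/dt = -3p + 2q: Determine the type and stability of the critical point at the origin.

A = [[-10,15],[-3,2]]; det(A-λI) = λ^2 + 8λ + 25.
λ = -4 ± 3i: negative real part.

stable spiral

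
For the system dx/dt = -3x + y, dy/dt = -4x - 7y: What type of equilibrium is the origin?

stable improper node

A = [[-3,1],[-4,-7]]; det(A-λI) = λ^2 + 10λ + 25.
repeated λ = -5 with a single eigenvector.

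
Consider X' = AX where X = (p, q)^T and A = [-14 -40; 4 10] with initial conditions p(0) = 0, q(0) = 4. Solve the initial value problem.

Coefficient matrix A = [[-14, -40], [4, 10]].
Characteristic polynomial det(A - λI) = λ^2 + 4λ + 20 = 0.
Eigenvalues λ = -2 ± 4i (complex conjugate pair).
For λ=-2+4i: an eigenvector is (-3,1) - i(-1,0) = (-3 + i, 1).
A real fundamental pair from Re and Im of e^((-2+4i)t)v: X_1 = e^(-2t)(cos(4t)·(-3,1) + sin(4t)·(-1,0)), X_2 = e^(-2t)(sin(4t)·(-3,1) - cos(4t)·(-1,0)).
General solution: c_1X_1 + c_2X_2.
Applying p(0)=0, q(0)=4 gives c_1=4, c_2=12.

p(t) = -40e^(-2t)sin(4t), q(t) = 12e^(-2t)sin(4t) + 4e^(-2t)cos(4t)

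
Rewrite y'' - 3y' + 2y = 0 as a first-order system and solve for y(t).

Let x_1 = y, x_2 = y'. Then x_1' = x_2 and x_2' = -2x_1 + 3x_2.
A = [[0,1],[-2,3]]; det(A-λI) = λ^2 - 3λ + 2.
Eigenvalues λ = 1, 2 with eigenvectors (1,1), (1,2).

y(t) = c_1e^(t) + c_2e^(2t)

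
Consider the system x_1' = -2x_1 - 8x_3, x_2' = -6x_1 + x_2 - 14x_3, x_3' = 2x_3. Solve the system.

x_1(t) = c_1e^(-2t) - 2c_2e^(2t), x_2(t) = 2c_1e^(-2t) - 2c_2e^(2t) + c_3e^(t), x_3(t) = c_2e^(2t)

Coefficient matrix A = [[-2, 0, -8], [-6, 1, -14], [0, 0, 2]].
det(A - λI) = 0 gives eigenvalues λ = -2, 2, 1.
For λ=-2: eigenvector (1,2,0).
For λ=2: eigenvector (-2,-2,1).
For λ=1: eigenvector (0,1,0).
General solution: c_1e^(-2t)(1,2,0) + c_2e^(2t)(-2,-2,1) + c_3e^(t)(0,1,0).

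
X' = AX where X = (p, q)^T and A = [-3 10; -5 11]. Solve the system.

Coefficient matrix A = [[-3, 10], [-5, 11]].
Characteristic polynomial det(A - λI) = λ^2 - 8λ + 17 = 0.
Eigenvalues λ = 4 ± i (complex conjugate pair).
For λ=4+i: an eigenvector is (-1,-1) - i(-3,-2) = (-1 + 3i, -1 + 2i).
A real fundamental pair from Re and Im of e^((4+i)t)v: X_1 = e^(4t)(cos(t)·(-1,-1) + sin(t)·(-3,-2)), X_2 = e^(4t)(sin(t)·(-1,-1) - cos(t)·(-3,-2)).
General solution: C_1X_1 + C_2X_2.

p(t) = -3C_1e^(4t)sin(t) - C_1e^(4t)cos(t) - C_2e^(4t)sin(t) + 3C_2e^(4t)cos(t), q(t) = -2C_1e^(4t)sin(t) - C_1e^(4t)cos(t) - C_2e^(4t)sin(t) + 2C_2e^(4t)cos(t)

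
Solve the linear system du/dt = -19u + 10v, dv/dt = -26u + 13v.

u(t) = C_1e^(-3t)sin(2t) - 2C_1e^(-3t)cos(2t) - 2C_2e^(-3t)sin(2t) - C_2e^(-3t)cos(2t), v(t) = 2C_1e^(-3t)sin(2t) - 3C_1e^(-3t)cos(2t) - 3C_2e^(-3t)sin(2t) - 2C_2e^(-3t)cos(2t)

Coefficient matrix A = [[-19, 10], [-26, 13]].
Characteristic polynomial det(A - λI) = λ^2 + 6λ + 13 = 0.
Eigenvalues λ = -3 ± 2i (complex conjugate pair).
For λ=-3+2i: an eigenvector is (-2,-3) - i(1,2) = (-2 - i, -3 - 2i).
A real fundamental pair from Re and Im of e^((-3+2i)t)v: X_1 = e^(-3t)(cos(2t)·(-2,-3) + sin(2t)·(1,2)), X_2 = e^(-3t)(sin(2t)·(-2,-3) - cos(2t)·(1,2)).
General solution: C_1X_1 + C_2X_2.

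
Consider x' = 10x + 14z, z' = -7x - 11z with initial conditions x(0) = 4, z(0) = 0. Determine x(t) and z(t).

x(t) = 8e^(3t) - 4e^(-4t), z(t) = -4e^(3t) + 4e^(-4t)

Coefficient matrix A = [[10, 14], [-7, -11]].
Characteristic polynomial det(A - λI) = λ^2 + λ - 12 = 0.
Eigenvalues λ = -4, 3.
For λ=-4: (A-λI) row 1 is [14, 14], so an eigenvector is (1, -1).
For λ=3: (A-λI) row 1 is [7, 14], so an eigenvector is (2, -1).
General solution: K_1e^(-4t)(1,-1) + K_2e^(3t)(2,-1).
Applying x(0)=4, z(0)=0 gives K_1=-4, K_2=4.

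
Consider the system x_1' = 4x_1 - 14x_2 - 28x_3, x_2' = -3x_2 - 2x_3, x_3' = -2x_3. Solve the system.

Coefficient matrix A = [[4, -14, -28], [0, -3, -2], [0, 0, -2]].
det(A - λI) = 0 gives eigenvalues λ = 4, -3, -2.
For λ=4: eigenvector (1,0,0).
For λ=-3: eigenvector (2,1,0).
For λ=-2: eigenvector (0,-2,1).
General solution: C_1e^(4t)(1,0,0) + C_2e^(-3t)(2,1,0) + C_3e^(-2t)(0,-2,1).

x_1(t) = C_1e^(4t) + 2C_2e^(-3t), x_2(t) = C_2e^(-3t) - 2C_3e^(-2t), x_3(t) = C_3e^(-2t)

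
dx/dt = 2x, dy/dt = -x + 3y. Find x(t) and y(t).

x(t) = c_2e^(2t), y(t) = -c_1e^(3t) + c_2e^(2t)

Coefficient matrix A = [[2, 0], [-1, 3]].
Characteristic polynomial det(A - λI) = λ^2 - 5λ + 6 = 0.
Eigenvalues λ = 3, 2.
For λ=3: (A-λI) row 1 is [-1, 0], so an eigenvector is (0, -1).
For λ=2: (A-λI) row 2 is [-1, 1], so an eigenvector is (1, 1).
General solution: c_1e^(3t)(0,-1) + c_2e^(2t)(1,1).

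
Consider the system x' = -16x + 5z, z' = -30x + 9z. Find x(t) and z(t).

Coefficient matrix A = [[-16, 5], [-30, 9]].
Characteristic polynomial det(A - λI) = λ^2 + 7λ + 6 = 0.
Eigenvalues λ = -6, -1.
For λ=-6: (A-λI) row 1 is [-10, 5], so an eigenvector is (1, 2).
For λ=-1: (A-λI) row 1 is [-15, 5], so an eigenvector is (1, 3).
General solution: K_1e^(-6t)(1,2) + K_2e^(-t)(1,3).

x(t) = K_1e^(-6t) + K_2e^(-t), z(t) = 2K_1e^(-6t) + 3K_2e^(-t)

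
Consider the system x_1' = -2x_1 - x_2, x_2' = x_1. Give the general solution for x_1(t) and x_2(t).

x_1(t) = c_1e^(-t) + c_2te^(-t) - 2c_2e^(-t), x_2(t) = -c_1e^(-t) - c_2te^(-t) + c_2e^(-t)

Coefficient matrix A = [[-2, -1], [1, 0]].
Characteristic polynomial det(A - λI) = λ^2 + 2λ + 1 = 0.
Single eigenvalue λ = -1 with algebraic multiplicity 2.
Eigenvector v = (1,-1); generalized eigenvector w with (A-λI)w=v is (-2,1).
General solution: e^(-t)[c_1·v + c_2·(t·v + w)].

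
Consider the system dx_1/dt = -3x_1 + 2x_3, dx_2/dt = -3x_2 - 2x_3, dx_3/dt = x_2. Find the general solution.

x_1(t) = C_1e^(-3t) - C_2e^(-t) - 2C_3e^(-2t), x_2(t) = C_2e^(-t) + 2C_3e^(-2t), x_3(t) = -C_2e^(-t) - C_3e^(-2t)

Coefficient matrix A = [[-3, 0, 2], [0, -3, -2], [0, 1, 0]].
det(A - λI) = 0 gives eigenvalues λ = -3, -1, -2.
For λ=-3: eigenvector (1,0,0).
For λ=-1: eigenvector (-1,1,-1).
For λ=-2: eigenvector (-2,2,-1).
General solution: C_1e^(-3t)(1,0,0) + C_2e^(-t)(-1,1,-1) + C_3e^(-2t)(-2,2,-1).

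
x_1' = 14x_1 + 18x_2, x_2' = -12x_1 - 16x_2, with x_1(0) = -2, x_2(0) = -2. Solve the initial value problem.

x_1(t) = -12e^(2t) + 10e^(-4t), x_2(t) = 8e^(2t) - 10e^(-4t)

Coefficient matrix A = [[14, 18], [-12, -16]].
Characteristic polynomial det(A - λI) = λ^2 + 2λ - 8 = 0.
Eigenvalues λ = -4, 2.
For λ=-4: (A-λI) row 1 is [18, 18], so an eigenvector is (-1, 1).
For λ=2: (A-λI) row 1 is [12, 18], so an eigenvector is (-3, 2).
General solution: C_1e^(-4t)(-1,1) + C_2e^(2t)(-3,2).
Applying x_1(0)=-2, x_2(0)=-2 gives C_1=-10, C_2=4.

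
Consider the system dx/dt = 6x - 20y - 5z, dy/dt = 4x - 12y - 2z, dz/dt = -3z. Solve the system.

x(t) = 2c_1e^(-4t) + 5c_2e^(-2t) + 5c_3e^(-3t), y(t) = c_1e^(-4t) + 2c_2e^(-2t) + 2c_3e^(-3t), z(t) = c_3e^(-3t)

Coefficient matrix A = [[6, -20, -5], [4, -12, -2], [0, 0, -3]].
det(A - λI) = 0 gives eigenvalues λ = -4, -2, -3.
For λ=-4: eigenvector (2,1,0).
For λ=-2: eigenvector (5,2,0).
For λ=-3: eigenvector (5,2,1).
General solution: c_1e^(-4t)(2,1,0) + c_2e^(-2t)(5,2,0) + c_3e^(-3t)(5,2,1).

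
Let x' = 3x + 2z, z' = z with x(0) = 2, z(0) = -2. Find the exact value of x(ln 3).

A = [[3,2],[0,1]]; eigenvalues λ = 1, 3.
Eigenvectors: (-1,1) for λ=1, (-1,0) for λ=3.
From the initial condition, c_1 = -2, c_2 = 0.
x(ln 3) = (-2)(3^1)(-1) + (0)(3^3)(-1) = 6.

6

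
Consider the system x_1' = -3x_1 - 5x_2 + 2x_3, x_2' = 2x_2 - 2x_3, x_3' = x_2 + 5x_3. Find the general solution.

x_1(t) = K_1e^(-3t) - 2K_2e^(3t) - K_3e^(4t), x_2(t) = 2K_2e^(3t) + K_3e^(4t), x_3(t) = -K_2e^(3t) - K_3e^(4t)

Coefficient matrix A = [[-3, -5, 2], [0, 2, -2], [0, 1, 5]].
det(A - λI) = 0 gives eigenvalues λ = -3, 3, 4.
For λ=-3: eigenvector (1,0,0).
For λ=3: eigenvector (-2,2,-1).
For λ=4: eigenvector (-1,1,-1).
General solution: K_1e^(-3t)(1,0,0) + K_2e^(3t)(-2,2,-1) + K_3e^(4t)(-1,1,-1).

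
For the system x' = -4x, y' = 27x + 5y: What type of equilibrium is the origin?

saddle

A = [[-4,0],[27,5]]; det(A-λI) = λ^2 - λ - 20.
λ = 5, -4: opposite signs.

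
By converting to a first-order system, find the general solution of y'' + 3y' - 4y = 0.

Let x_1 = y, x_2 = y'. Then x_1' = x_2 and x_2' = 4x_1 - 3x_2.
A = [[0,1],[4,-3]]; det(A-λI) = λ^2 + 3λ - 4.
Eigenvalues λ = -4, 1 with eigenvectors (1,-4), (1,1).

y(t) = C_1e^(-4t) + C_2e^(t)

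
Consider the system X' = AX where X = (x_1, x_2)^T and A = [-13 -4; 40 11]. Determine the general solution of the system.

Coefficient matrix A = [[-13, -4], [40, 11]].
Characteristic polynomial det(A - λI) = λ^2 + 2λ + 17 = 0.
Eigenvalues λ = -1 ± 4i (complex conjugate pair).
For λ=-1+4i: an eigenvector is (0,1) - i(-1,3) = (0 + i, 1 - 3i).
A real fundamental pair from Re and Im of e^((-1+4i)t)v: X_1 = e^(-t)(cos(4t)·(0,1) + sin(4t)·(-1,3)), X_2 = e^(-t)(sin(4t)·(0,1) - cos(4t)·(-1,3)).
General solution: c_1X_1 + c_2X_2.

x_1(t) = -c_1e^(-t)sin(4t) + c_2e^(-t)cos(4t), x_2(t) = 3c_1e^(-t)sin(4t) + c_1e^(-t)cos(4t) + c_2e^(-t)sin(4t) - 3c_2e^(-t)cos(4t)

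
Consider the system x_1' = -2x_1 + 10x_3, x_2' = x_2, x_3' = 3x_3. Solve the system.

Coefficient matrix A = [[-2, 0, 10], [0, 1, 0], [0, 0, 3]].
det(A - λI) = 0 gives eigenvalues λ = 1, -2, 3.
For λ=1: eigenvector (0,1,0).
For λ=-2: eigenvector (1,0,0).
For λ=3: eigenvector (2,0,1).
General solution: c_1e^(t)(0,1,0) + c_2e^(-2t)(1,0,0) + c_3e^(3t)(2,0,1).

x_1(t) = c_2e^(-2t) + 2c_3e^(3t), x_2(t) = c_1e^(t), x_3(t) = c_3e^(3t)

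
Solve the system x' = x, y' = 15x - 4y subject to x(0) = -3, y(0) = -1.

x(t) = -3e^(t), y(t) = -9e^(t) + 8e^(-4t)

Coefficient matrix A = [[1, 0], [15, -4]].
Characteristic polynomial det(A - λI) = λ^2 + 3λ - 4 = 0.
Eigenvalues λ = -4, 1.
For λ=-4: (A-λI) row 1 is [5, 0], so an eigenvector is (0, 1).
For λ=1: (A-λI) row 2 is [15, -5], so an eigenvector is (-1, -3).
General solution: c_1e^(-4t)(0,1) + c_2e^(t)(-1,-3).
Applying x(0)=-3, y(0)=-1 gives c_1=8, c_2=3.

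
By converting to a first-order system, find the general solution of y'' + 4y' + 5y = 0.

Let x_1 = y, x_2 = y'. Then x_1' = x_2 and x_2' = -5x_1 - 4x_2.
A = [[0,1],[-5,-4]]; det(A-λI) = λ^2 + 4λ + 5.
Eigenvalues λ = -2 ± i.

y(t) = C_1e^(-2t)cos(t) + C_2e^(-2t)sin(t)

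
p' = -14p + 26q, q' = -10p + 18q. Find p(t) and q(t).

p(t) = 2K_1e^(2t)sin(2t) + 3K_1e^(2t)cos(2t) + 3K_2e^(2t)sin(2t) - 2K_2e^(2t)cos(2t), q(t) = K_1e^(2t)sin(2t) + 2K_1e^(2t)cos(2t) + 2K_2e^(2t)sin(2t) - K_2e^(2t)cos(2t)

Coefficient matrix A = [[-14, 26], [-10, 18]].
Characteristic polynomial det(A - λI) = λ^2 - 4λ + 8 = 0.
Eigenvalues λ = 2 ± 2i (complex conjugate pair).
For λ=2+2i: an eigenvector is (3,2) - i(2,1) = (3 - 2i, 2 - i).
A real fundamental pair from Re and Im of e^((2+2i)t)v: X_1 = e^(2t)(cos(2t)·(3,2) + sin(2t)·(2,1)), X_2 = e^(2t)(sin(2t)·(3,2) - cos(2t)·(2,1)).
General solution: K_1X_1 + K_2X_2.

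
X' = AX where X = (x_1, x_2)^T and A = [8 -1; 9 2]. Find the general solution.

x_1(t) = K_1e^(5t) + K_2te^(5t) + K_2e^(5t), x_2(t) = 3K_1e^(5t) + 3K_2te^(5t) + 2K_2e^(5t)

Coefficient matrix A = [[8, -1], [9, 2]].
Characteristic polynomial det(A - λI) = λ^2 - 10λ + 25 = 0.
Single eigenvalue λ = 5 with algebraic multiplicity 2.
Eigenvector v = (1,3); generalized eigenvector w with (A-λI)w=v is (1,2).
General solution: e^(5t)[K_1·v + K_2·(t·v + w)].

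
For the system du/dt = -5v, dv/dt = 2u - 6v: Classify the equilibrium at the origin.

A = [[0,-5],[2,-6]]; det(A-λI) = λ^2 + 6λ + 10.
λ = -3 ± i: negative real part.

stable spiral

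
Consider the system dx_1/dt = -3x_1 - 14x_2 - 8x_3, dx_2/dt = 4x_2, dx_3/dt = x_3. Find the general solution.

x_1(t) = C_1e^(-3t) - 2C_2e^(4t) - 2C_3e^(t), x_2(t) = C_2e^(4t), x_3(t) = C_3e^(t)

Coefficient matrix A = [[-3, -14, -8], [0, 4, 0], [0, 0, 1]].
det(A - λI) = 0 gives eigenvalues λ = -3, 4, 1.
For λ=-3: eigenvector (1,0,0).
For λ=4: eigenvector (-2,1,0).
For λ=1: eigenvector (-2,0,1).
General solution: C_1e^(-3t)(1,0,0) + C_2e^(4t)(-2,1,0) + C_3e^(t)(-2,0,1).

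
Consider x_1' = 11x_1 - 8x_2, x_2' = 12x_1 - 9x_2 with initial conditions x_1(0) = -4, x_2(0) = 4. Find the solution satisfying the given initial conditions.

x_1(t) = -20e^(3t) + 16e^(-t), x_2(t) = -20e^(3t) + 24e^(-t)

Coefficient matrix A = [[11, -8], [12, -9]].
Characteristic polynomial det(A - λI) = λ^2 - 2λ - 3 = 0.
Eigenvalues λ = -1, 3.
For λ=-1: (A-λI) row 1 is [12, -8], so an eigenvector is (-2, -3).
For λ=3: (A-λI) row 1 is [8, -8], so an eigenvector is (1, 1).
General solution: C_1e^(-t)(-2,-3) + C_2e^(3t)(1,1).
Applying x_1(0)=-4, x_2(0)=4 gives C_1=-8, C_2=-20.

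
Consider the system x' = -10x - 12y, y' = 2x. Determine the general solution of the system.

Coefficient matrix A = [[-10, -12], [2, 0]].
Characteristic polynomial det(A - λI) = λ^2 + 10λ + 24 = 0.
Eigenvalues λ = -6, -4.
For λ=-6: (A-λI) row 1 is [-4, -12], so an eigenvector is (3, -1).
For λ=-4: (A-λI) row 1 is [-6, -12], so an eigenvector is (2, -1).
General solution: c_1e^(-6t)(3,-1) + c_2e^(-4t)(2,-1).

x(t) = 3c_1e^(-6t) + 2c_2e^(-4t), y(t) = -c_1e^(-6t) - c_2e^(-4t)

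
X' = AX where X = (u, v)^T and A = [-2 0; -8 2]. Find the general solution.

Coefficient matrix A = [[-2, 0], [-8, 2]].
Characteristic polynomial det(A - λI) = λ^2 - 4 = 0.
Eigenvalues λ = -2, 2.
For λ=-2: (A-λI) row 2 is [-8, 4], so an eigenvector is (-1, -2).
For λ=2: (A-λI) row 1 is [-4, 0], so an eigenvector is (0, 1).
General solution: c_1e^(-2t)(-1,-2) + c_2e^(2t)(0,1).

u(t) = -c_1e^(-2t), v(t) = -2c_1e^(-2t) + c_2e^(2t)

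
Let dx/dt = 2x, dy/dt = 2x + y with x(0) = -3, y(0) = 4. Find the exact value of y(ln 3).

A = [[2,0],[2,1]]; eigenvalues λ = 2, 1.
Eigenvectors: (1,2) for λ=2, (0,-1) for λ=1.
From the initial condition, c_1 = -3, c_2 = -10.
y(ln 3) = (-3)(3^2)(2) + (-10)(3^1)(-1) = -24.

-24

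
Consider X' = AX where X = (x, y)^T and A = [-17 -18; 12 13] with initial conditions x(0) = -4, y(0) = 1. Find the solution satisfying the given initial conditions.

Coefficient matrix A = [[-17, -18], [12, 13]].
Characteristic polynomial det(A - λI) = λ^2 + 4λ - 5 = 0.
Eigenvalues λ = -5, 1.
For λ=-5: (A-λI) row 1 is [-12, -18], so an eigenvector is (-3, 2).
For λ=1: (A-λI) row 1 is [-18, -18], so an eigenvector is (-1, 1).
General solution: C_1e^(-5t)(-3,2) + C_2e^(t)(-1,1).
Applying x(0)=-4, y(0)=1 gives C_1=3, C_2=-5.

x(t) = 5e^(t) - 9e^(-5t), y(t) = -5e^(t) + 6e^(-5t)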